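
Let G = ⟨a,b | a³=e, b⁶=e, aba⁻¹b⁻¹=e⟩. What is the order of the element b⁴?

Compute successive powers until reaching e:
  (b⁴)¹ = b⁴, (b⁴)² = b², (b⁴)³ = e.
The smallest positive k with (b⁴)ᵏ = e is 3.

Answer: 3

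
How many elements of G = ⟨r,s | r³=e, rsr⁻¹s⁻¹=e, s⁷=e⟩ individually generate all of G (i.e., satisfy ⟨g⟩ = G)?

G is cyclic of order 21. An element generates G iff its order is 21, and a cyclic group of order 21 has exactly φ(21) = 12 such elements.

Answer: 12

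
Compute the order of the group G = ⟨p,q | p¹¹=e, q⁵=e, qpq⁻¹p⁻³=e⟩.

Enumerate words in the generators, reducing via the relations: the distinct elements are
  {e, p, q, pq, p², p³, p⁴, p⁵, p⁶, p⁷, p⁸, p⁹, q², q³, q⁴, pq², pq³, pq⁴, p²q, p³q, p¹⁰, p⁴q, p⁵q, p⁶q, p⁷q, p⁸q, p⁹q, p²q², p²q³, p²q⁴, p³q², p³q³, p³q⁴, p¹⁰q, p⁴q², p⁴q³, p⁴q⁴, p⁵q², p⁵q³, p⁵q⁴, p⁶q², p⁶q³, p⁶q⁴, p⁷q², p⁷q³, p⁷q⁴, p⁸q², p⁸q³, p⁸q⁴, p⁹q², p⁹q³, p⁹q⁴, p¹⁰q², p¹⁰q³, p¹⁰q⁴}.
No further products give new elements, so |G| = 55.

Answer: 55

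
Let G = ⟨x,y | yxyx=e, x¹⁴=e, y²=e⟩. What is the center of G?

An element z ∈ Z(G) iff z commutes with every generator.
For example x⁷ is central: (x⁷)·x = x⁸ = x·(x⁷); (x⁷)·y = x⁷y = y·(x⁷).
Whereas x ∉ Z(G) since x·y = xy ≠ x¹³y = y·x.
Checking each of the 28 elements this way gives Z(G) = {e, x⁷}, of order 2.

Answer: {e, x⁷}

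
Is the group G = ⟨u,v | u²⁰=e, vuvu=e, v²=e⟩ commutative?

u·v = uv but v·u = u¹⁹v, so u·v ≠ v·u and G is not abelian.

Answer: No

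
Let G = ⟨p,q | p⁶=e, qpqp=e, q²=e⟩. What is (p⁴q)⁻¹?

The order of (p⁴q) is 2 (smallest k with (p⁴q)ᵏ = e), so (p⁴q)⁻¹ = (p⁴q)¹ = p⁴q.
Check: (p⁴q) · (p⁴q) → (p⁴q) · p⁴ = q;   q · q = e, giving e as required.

Answer: p⁴q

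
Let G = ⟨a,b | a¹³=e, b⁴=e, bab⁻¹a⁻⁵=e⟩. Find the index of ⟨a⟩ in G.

First find ord(a) by computing successive powers:
  a¹ = a, a² = a², a³ = a³, a⁴ = a⁴, a⁵ = a⁵, a⁶ = a⁶, a⁷ = a⁷, a⁸ = a⁸, a⁹ = a⁹, a¹⁰ = a¹⁰, a¹¹ = a¹¹, a¹² = a¹², a¹³ = e.
So |⟨a⟩| = ord(a) = 13. With |G| = 52, by Lagrange [G : ⟨a⟩] = 52/13 = 4.

Answer: 4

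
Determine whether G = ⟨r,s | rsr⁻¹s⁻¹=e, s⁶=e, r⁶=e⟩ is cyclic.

|G| = 36, but the maximum element order in G is 6 < 36. No single element generates all of G, so G is not cyclic.

Answer: No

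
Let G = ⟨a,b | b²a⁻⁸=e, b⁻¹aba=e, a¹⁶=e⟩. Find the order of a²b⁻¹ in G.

Compute successive powers until reaching e:
  (a²b⁻¹)¹ = a²b⁻¹, (a²b⁻¹)² = a⁸, (a²b⁻¹)³ = a²b, (a²b⁻¹)⁴ = e.
The smallest positive k with (a²b⁻¹)ᵏ = e is 4.

Answer: 4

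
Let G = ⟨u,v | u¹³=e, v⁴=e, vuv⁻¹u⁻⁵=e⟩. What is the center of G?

An element z ∈ Z(G) iff z commutes with every generator.
For example e is central: e·u = u = u·e; e·v = v = v·e.
Whereas u ∉ Z(G) since u·v = uv ≠ u⁵v = v·u.
Checking each of the 52 elements this way gives Z(G) = {e}, of order 1.

Answer: {e}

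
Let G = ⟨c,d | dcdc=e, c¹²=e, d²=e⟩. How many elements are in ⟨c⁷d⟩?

|⟨c⁷d⟩| equals the order of c⁷d. Compute successive powers until reaching e:
  (c⁷d)¹ = c⁷d, (c⁷d)² = e.
The smallest positive k with (c⁷d)ᵏ = e is 2, so |⟨c⁷d⟩| = 2.

Answer: 2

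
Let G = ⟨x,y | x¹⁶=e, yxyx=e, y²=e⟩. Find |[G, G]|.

G' = [G, G] is generated by all commutators. The generator-pair commutators are: [x, y] = x².
The subgroup they normally generate is {e, x², x⁴, x⁶, x⁸, x¹⁰, x¹², x¹⁴}, of order 8.
Check: |G/G'| = 32/8 = 4 is the order of the abelianisation.

Answer: 8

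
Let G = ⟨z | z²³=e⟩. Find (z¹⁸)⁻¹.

The order of (z¹⁸) is 23 (smallest k with (z¹⁸)ᵏ = e), so (z¹⁸)⁻¹ = (z¹⁸)²² = z⁵.
Check: (z¹⁸) · (z⁵) → (z¹⁸) · z⁵ = e, giving e as required.

Answer: z⁵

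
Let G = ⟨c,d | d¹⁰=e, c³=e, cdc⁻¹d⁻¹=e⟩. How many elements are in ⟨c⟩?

|⟨c⟩| equals the order of c. Compute successive powers until reaching e:
  c¹ = c, c² = c², c³ = e.
The smallest positive k with cᵏ = e is 3, so |⟨c⟩| = 3.

Answer: 3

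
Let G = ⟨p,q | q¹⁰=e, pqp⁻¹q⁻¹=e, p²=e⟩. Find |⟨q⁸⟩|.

|⟨q⁸⟩| equals the order of q⁸. Compute successive powers until reaching e:
  (q⁸)¹ = q⁸, (q⁸)² = q⁶, (q⁸)³ = q⁴, (q⁸)⁴ = q², (q⁸)⁵ = e.
The smallest positive k with (q⁸)ᵏ = e is 5, so |⟨q⁸⟩| = 5.

Answer: 5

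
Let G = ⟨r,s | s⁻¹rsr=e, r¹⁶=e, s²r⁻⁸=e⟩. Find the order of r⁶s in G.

Compute successive powers until reaching e:
  (r⁶s)¹ = r⁶s, (r⁶s)² = r⁸, (r⁶s)³ = r⁶s⁻¹, (r⁶s)⁴ = e.
The smallest positive k with (r⁶s)ᵏ = e is 4.

Answer: 4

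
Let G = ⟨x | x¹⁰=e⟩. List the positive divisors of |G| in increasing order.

|G| = 10 = 2 · 5. By Lagrange's theorem the order of any subgroup divides 10; the divisors of 10 are 1, 2, 5, 10.

Answer: 1, 2, 5, 10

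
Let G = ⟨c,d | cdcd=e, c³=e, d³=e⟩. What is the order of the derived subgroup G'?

G' = [G, G] is generated by all commutators. The generator-pair commutators are: [c, d] = cd²c.
The subgroup they normally generate is {e, cd, c²d², cd²c}, of order 4.
Check: |G/G'| = 12/4 = 3 is the order of the abelianisation.

Answer: 4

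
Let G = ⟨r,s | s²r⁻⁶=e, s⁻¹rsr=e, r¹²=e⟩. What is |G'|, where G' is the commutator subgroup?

G' = [G, G] is generated by all commutators. The generator-pair commutators are: [r, s] = r².
The subgroup they normally generate is {e, r², r⁴, r⁶, r⁸, r¹⁰}, of order 6.
Check: |G/G'| = 24/6 = 4 is the order of the abelianisation.

Answer: 6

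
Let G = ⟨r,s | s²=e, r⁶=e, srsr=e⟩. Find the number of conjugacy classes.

The conjugacy classes (representative and size) are:
  [e] (size 1), [r⁵] (size 2), [r⁴] (size 2), [r³] (size 1), [s] (size 3), [r³s] (size 3).
Class equation: 1 + 2 + 2 + 1 + 3 + 3 = 12 = |G|. So G has 6 conjugacy classes.

Answer: 6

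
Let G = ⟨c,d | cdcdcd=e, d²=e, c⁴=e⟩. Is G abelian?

c·d = cd but d·c = dc, so c·d ≠ d·c and G is not abelian.

Answer: No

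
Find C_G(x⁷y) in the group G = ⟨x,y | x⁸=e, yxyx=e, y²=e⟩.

⟨x⁷y⟩ ⊆ C_G(x⁷y) since powers of x⁷y commute with x⁷y; so |C_G(x⁷y)| ≥ |⟨x⁷y⟩| = 2.
By orbit–stabilizer, |C_G(x⁷y)| = |G| / |conj. class of x⁷y| = 16 / 4 = 4.
The 4 elements commuting with x⁷y are {e, x⁴, x⁷y, x³y}.

Answer: {e, x⁴, x⁷y, x³y}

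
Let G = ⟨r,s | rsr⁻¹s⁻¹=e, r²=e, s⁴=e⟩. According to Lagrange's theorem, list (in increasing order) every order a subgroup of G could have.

|G| = 8 = 2³. By Lagrange's theorem the order of any subgroup divides 8; the divisors of 8 are 1, 2, 4, 8.

Answer: 1, 2, 4, 8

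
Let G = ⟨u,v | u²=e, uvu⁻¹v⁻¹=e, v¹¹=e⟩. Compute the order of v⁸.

Compute successive powers until reaching e:
  (v⁸)¹ = v⁸, (v⁸)² = v⁵, (v⁸)³ = v², (v⁸)⁴ = v¹⁰, (v⁸)⁵ = v⁷, (v⁸)⁶ = v⁴, (v⁸)⁷ = v, (v⁸)⁸ = v⁹, (v⁸)⁹ = v⁶, (v⁸)¹⁰ = v³, (v⁸)¹¹ = e.
The smallest positive k with (v⁸)ᵏ = e is 11.

Answer: 11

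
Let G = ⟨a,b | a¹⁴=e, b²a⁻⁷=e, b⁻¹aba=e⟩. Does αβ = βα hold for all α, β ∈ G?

a·b = ab but b·a = a⁶b⁻¹, so a·b ≠ b·a and G is not abelian.

Answer: No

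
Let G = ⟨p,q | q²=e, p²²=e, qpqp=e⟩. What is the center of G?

An element z ∈ Z(G) iff z commutes with every generator.
For example p¹¹ is central: (p¹¹)·p = p¹² = p·(p¹¹); (p¹¹)·q = p¹¹q = q·(p¹¹).
Whereas p ∉ Z(G) since p·q = pq ≠ p²¹q = q·p.
Checking each of the 44 elements this way gives Z(G) = {e, p¹¹}, of order 2.

Answer: {e, p¹¹}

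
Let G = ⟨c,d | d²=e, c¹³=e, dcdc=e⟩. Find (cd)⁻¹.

The order of (cd) is 2 (smallest k with (cd)ᵏ = e), so (cd)⁻¹ = (cd)¹ = cd.
Check: (cd) · (cd) → (cd) · c = d;   d · d = e, giving e as required.

Answer: cd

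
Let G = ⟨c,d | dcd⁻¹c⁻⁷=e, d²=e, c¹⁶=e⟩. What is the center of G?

An element z ∈ Z(G) iff z commutes with every generator.
For example c⁸ is central: (c⁸)·c = c⁹ = c·(c⁸); (c⁸)·d = c⁸d = d·(c⁸).
Whereas c ∉ Z(G) since c·d = cd ≠ c⁷d = d·c.
Checking each of the 32 elements this way gives Z(G) = {e, c⁸}, of order 2.

Answer: {e, c⁸}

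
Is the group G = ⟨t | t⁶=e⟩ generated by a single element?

|G| = 6. The element t has order 6 (its powers give 6 distinct elements), so ⟨t⟩ = G and G is cyclic.

Answer: Yes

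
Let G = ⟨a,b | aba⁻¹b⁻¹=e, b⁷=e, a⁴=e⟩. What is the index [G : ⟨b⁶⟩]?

First find ord(b⁶) by computing successive powers:
  (b⁶)¹ = b⁶, (b⁶)² = b⁵, (b⁶)³ = b⁴, (b⁶)⁴ = b³, (b⁶)⁵ = b², (b⁶)⁶ = b, (b⁶)⁷ = e.
So |⟨b⁶⟩| = ord(b⁶) = 7. With |G| = 28, by Lagrange [G : ⟨b⁶⟩] = 28/7 = 4.

Answer: 4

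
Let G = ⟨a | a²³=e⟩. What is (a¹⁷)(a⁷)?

Compute (a¹⁷) · (a⁷) by multiplying left to right and reducing via the relations at each step:
  (a¹⁷) · a⁷ = a

Answer: a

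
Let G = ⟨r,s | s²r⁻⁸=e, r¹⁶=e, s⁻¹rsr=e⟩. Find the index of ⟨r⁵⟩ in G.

First find ord(r⁵) by computing successive powers:
  (r⁵)¹ = r⁵, (r⁵)² = r¹⁰, (r⁵)³ = r¹⁵, (r⁵)⁴ = r⁴, (r⁵)⁵ = r⁹, (r⁵)⁶ = r¹⁴, (r⁵)⁷ = r³, (r⁵)⁸ = r⁸, (r⁵)⁹ = r¹³, (r⁵)¹⁰ = r², (r⁵)¹¹ = r⁷, (r⁵)¹² = r¹², (r⁵)¹³ = r, (r⁵)¹⁴ = r⁶, (r⁵)¹⁵ = r¹¹, (r⁵)¹⁶ = e.
So |⟨r⁵⟩| = ord(r⁵) = 16. With |G| = 32, by Lagrange [G : ⟨r⁵⟩] = 32/16 = 2.

Answer: 2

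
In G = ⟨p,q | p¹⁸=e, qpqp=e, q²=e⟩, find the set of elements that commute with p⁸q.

⟨p⁸q⟩ ⊆ C_G(p⁸q) since powers of p⁸q commute with p⁸q; so |C_G(p⁸q)| ≥ |⟨p⁸q⟩| = 2.
By orbit–stabilizer, |C_G(p⁸q)| = |G| / |conj. class of p⁸q| = 36 / 9 = 4.
The 4 elements commuting with p⁸q are {e, p⁹, p¹⁷q, p⁸q}.

Answer: {e, p⁹, p¹⁷q, p⁸q}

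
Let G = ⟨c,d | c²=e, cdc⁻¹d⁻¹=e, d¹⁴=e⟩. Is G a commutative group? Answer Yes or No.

Each pair of generators commutes: c·d = cd = d·c. Since the generators pairwise commute, every element of G commutes with every other, so G is abelian.

Answer: Yes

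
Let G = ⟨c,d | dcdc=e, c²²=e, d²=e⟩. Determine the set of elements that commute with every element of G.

An element z ∈ Z(G) iff z commutes with every generator.
For example c¹¹ is central: (c¹¹)·c = c¹² = c·(c¹¹); (c¹¹)·d = c¹¹d = d·(c¹¹).
Whereas c ∉ Z(G) since c·d = cd ≠ c²¹d = d·c.
Checking each of the 44 elements this way gives Z(G) = {e, c¹¹}, of order 2.

Answer: {e, c¹¹}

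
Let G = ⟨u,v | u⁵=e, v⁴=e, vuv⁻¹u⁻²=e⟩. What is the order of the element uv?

Compute successive powers until reaching e:
  (uv)¹ = uv, (uv)² = u³v², (uv)³ = u²v³, (uv)⁴ = e.
The smallest positive k with (uv)ᵏ = e is 4.

Answer: 4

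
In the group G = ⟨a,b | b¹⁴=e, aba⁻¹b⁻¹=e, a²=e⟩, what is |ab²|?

Compute successive powers until reaching e:
  (ab²)¹ = ab², (ab²)² = b⁴, (ab²)³ = ab⁶, (ab²)⁴ = b⁸, (ab²)⁵ = ab¹⁰, (ab²)⁶ = b¹², (ab²)⁷ = a, (ab²)⁸ = b², (ab²)⁹ = ab⁴, (ab²)¹⁰ = b⁶, (ab²)¹¹ = ab⁸, (ab²)¹² = b¹⁰, (ab²)¹³ = ab¹², (ab²)¹⁴ = e.
The smallest positive k with (ab²)ᵏ = e is 14.

Answer: 14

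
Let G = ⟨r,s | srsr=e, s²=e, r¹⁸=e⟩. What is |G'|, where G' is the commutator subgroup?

G' = [G, G] is generated by all commutators. The generator-pair commutators are: [r, s] = r².
The subgroup they normally generate is {e, r², r⁴, r⁶, r⁸, r¹⁰, r¹², r¹⁴, r¹⁶}, of order 9.
Check: |G/G'| = 36/9 = 4 is the order of the abelianisation.

Answer: 9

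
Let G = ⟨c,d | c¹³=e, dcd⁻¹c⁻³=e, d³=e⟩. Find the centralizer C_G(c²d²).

⟨c²d²⟩ ⊆ C_G(c²d²) since powers of c²d² commute with c²d²; so |C_G(c²d²)| ≥ |⟨c²d²⟩| = 3.
By orbit–stabilizer, |C_G(c²d²)| = |G| / |conj. class of c²d²| = 39 / 13 = 3.
The 3 elements commuting with c²d² are {e, c²d², c⁷d}.

Answer: {e, c²d², c⁷d}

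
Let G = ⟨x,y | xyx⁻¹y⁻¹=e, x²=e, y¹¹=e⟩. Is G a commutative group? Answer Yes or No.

Each pair of generators commutes: x·y = xy = y·x. Since the generators pairwise commute, every element of G commutes with every other, so G is abelian.

Answer: Yes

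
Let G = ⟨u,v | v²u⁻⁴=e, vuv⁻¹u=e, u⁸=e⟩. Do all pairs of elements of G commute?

u·v = uv but v·u = u³v⁻¹, so u·v ≠ v·u and G is not abelian.

Answer: No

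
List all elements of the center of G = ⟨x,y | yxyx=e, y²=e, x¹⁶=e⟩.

An element z ∈ Z(G) iff z commutes with every generator.
For example x⁸ is central: (x⁸)·x = x⁹ = x·(x⁸); (x⁸)·y = x⁸y = y·(x⁸).
Whereas x ∉ Z(G) since x·y = xy ≠ x¹⁵y = y·x.
Checking each of the 32 elements this way gives Z(G) = {e, x⁸}, of order 2.

Answer: {e, x⁸}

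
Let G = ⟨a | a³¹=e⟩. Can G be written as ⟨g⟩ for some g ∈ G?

|G| = 31. The element a has order 31 (its powers give 31 distinct elements), so ⟨a⟩ = G and G is cyclic.

Answer: Yes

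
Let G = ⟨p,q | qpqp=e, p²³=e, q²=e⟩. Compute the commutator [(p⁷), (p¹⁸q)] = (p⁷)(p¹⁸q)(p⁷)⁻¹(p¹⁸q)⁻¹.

[(p⁷), (p¹⁸q)] = (p⁷)·(p¹⁸q)·(p⁷)⁻¹·(p¹⁸q)⁻¹.
  (p⁷) · (p¹⁸q) = p²q
  (p²q) · (p¹⁶) = p⁹q
  (p⁹q) · (p¹⁸q) = p¹⁴

Answer: p¹⁴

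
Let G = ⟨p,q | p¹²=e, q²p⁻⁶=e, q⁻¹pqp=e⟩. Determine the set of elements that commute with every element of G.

An element z ∈ Z(G) iff z commutes with every generator.
For example p⁶ is central: (p⁶)·p = p⁷ = p·(p⁶); (p⁶)·q = q⁻¹ = q·(p⁶).
Whereas p ∉ Z(G) since p·q = pq ≠ p⁵q⁻¹ = q·p.
Checking each of the 24 elements this way gives Z(G) = {e, p⁶}, of order 2.

Answer: {e, p⁶}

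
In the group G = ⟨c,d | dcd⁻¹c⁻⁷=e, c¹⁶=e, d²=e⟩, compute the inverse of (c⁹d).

The order of (c⁹d) is 4 (smallest k with (c⁹d)ᵏ = e), so (c⁹d)⁻¹ = (c⁹d)³ = cd.
Check: (c⁹d) · (cd) → (c⁹d) · c = d;   d · d = e, giving e as required.

Answer: cd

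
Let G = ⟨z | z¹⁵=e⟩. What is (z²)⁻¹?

The order of (z²) is 15 (smallest k with (z²)ᵏ = e), so (z²)⁻¹ = (z²)¹⁴ = z¹³.
Check: (z²) · (z¹³) → (z²) · z¹³ = e, giving e as required.

Answer: z¹³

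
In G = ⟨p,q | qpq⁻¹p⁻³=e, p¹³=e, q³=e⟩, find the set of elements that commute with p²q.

⟨p²q⟩ ⊆ C_G(p²q) since powers of p²q commute with p²q; so |C_G(p²q)| ≥ |⟨p²q⟩| = 3.
By orbit–stabilizer, |C_G(p²q)| = |G| / |conj. class of p²q| = 39 / 13 = 3.
The 3 elements commuting with p²q are {e, p²q, p⁸q²}.

Answer: {e, p²q, p⁸q²}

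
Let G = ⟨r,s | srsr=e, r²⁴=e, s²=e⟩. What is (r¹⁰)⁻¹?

The order of (r¹⁰) is 12 (smallest k with (r¹⁰)ᵏ = e), so (r¹⁰)⁻¹ = (r¹⁰)¹¹ = r¹⁴.
Check: (r¹⁰) · (r¹⁴) → (r¹⁰) · r¹⁴ = e, giving e as required.

Answer: r¹⁴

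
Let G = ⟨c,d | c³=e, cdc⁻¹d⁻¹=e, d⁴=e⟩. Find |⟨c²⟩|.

|⟨c²⟩| equals the order of c². Compute successive powers until reaching e:
  (c²)¹ = c², (c²)² = c, (c²)³ = e.
The smallest positive k with (c²)ᵏ = e is 3, so |⟨c²⟩| = 3.

Answer: 3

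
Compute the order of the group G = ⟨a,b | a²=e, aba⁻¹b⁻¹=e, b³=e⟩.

Enumerate words in the generators, reducing via the relations: the distinct elements are
  {a, b, e, ab, b², ab²}.
No further products give new elements, so |G| = 6.

Answer: 6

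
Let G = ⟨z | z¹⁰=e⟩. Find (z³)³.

Compute successive powers of (z³), reducing at each step:
  (z³)²: (z³) · z³ = z⁶
  (z³)³: (z⁶) · z³ = z⁹

Answer: z⁹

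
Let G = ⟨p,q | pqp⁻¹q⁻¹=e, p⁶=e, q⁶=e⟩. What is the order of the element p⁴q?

Compute successive powers until reaching e:
  (p⁴q)¹ = p⁴q, (p⁴q)² = p²q², (p⁴q)³ = q³, (p⁴q)⁴ = p⁴q⁴, (p⁴q)⁵ = p²q⁵, (p⁴q)⁶ = e.
The smallest positive k with (p⁴q)ᵏ = e is 6.

Answer: 6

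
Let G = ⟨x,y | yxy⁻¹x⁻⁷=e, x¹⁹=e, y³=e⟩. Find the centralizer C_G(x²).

⟨x²⟩ ⊆ C_G(x²) since powers of x² commute with x²; so |C_G(x²)| ≥ |⟨x²⟩| = 19.
By orbit–stabilizer, |C_G(x²)| = |G| / |conj. class of x²| = 57 / 3 = 19.
The 19 elements commuting with x² are {e, x, x², x³, x⁴, x⁵, x⁶, x⁷, x⁸, x⁹, x¹⁰, x¹¹, x¹², x¹³, x¹⁴, x¹⁵, x¹⁶, x¹⁷, x¹⁸}.

Answer: {e, x, x², x³, x⁴, x⁵, x⁶, x⁷, x⁸, x⁹, x¹⁰, x¹¹, x¹², x¹³, x¹⁴, x¹⁵, x¹⁶, x¹⁷, x¹⁸}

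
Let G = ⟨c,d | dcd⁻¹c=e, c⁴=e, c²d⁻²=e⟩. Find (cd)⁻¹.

The order of (cd) is 4 (smallest k with (cd)ᵏ = e), so (cd)⁻¹ = (cd)³ = cd⁻¹.
Check: (cd) · (cd⁻¹) → (cd) · c = d;   d · d⁻¹ = e, giving e as required.

Answer: cd⁻¹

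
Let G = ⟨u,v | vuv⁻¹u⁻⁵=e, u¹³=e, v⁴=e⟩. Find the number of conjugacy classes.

The conjugacy classes (representative and size) are:
  [e] (size 1), [u] (size 4), [u²] (size 4), [u⁹] (size 4), [u¹²v] (size 13), [u⁴v²] (size 13), [u¹²v³] (size 13).
Class equation: 1 + 4 + 4 + 4 + 13 + 13 + 13 = 52 = |G|. So G has 7 conjugacy classes.

Answer: 7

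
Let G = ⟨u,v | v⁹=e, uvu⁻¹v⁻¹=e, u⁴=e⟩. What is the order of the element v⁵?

Compute successive powers until reaching e:
  (v⁵)¹ = v⁵, (v⁵)² = v, (v⁵)³ = v⁶, (v⁵)⁴ = v², (v⁵)⁵ = v⁷, (v⁵)⁶ = v³, (v⁵)⁷ = v⁸, (v⁵)⁸ = v⁴, (v⁵)⁹ = e.
The smallest positive k with (v⁵)ᵏ = e is 9.

Answer: 9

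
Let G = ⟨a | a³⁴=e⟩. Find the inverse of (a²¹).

The order of (a²¹) is 34 (smallest k with (a²¹)ᵏ = e), so (a²¹)⁻¹ = (a²¹)³³ = a¹³.
Check: (a²¹) · (a¹³) → (a²¹) · a¹³ = e, giving e as required.

Answer: a¹³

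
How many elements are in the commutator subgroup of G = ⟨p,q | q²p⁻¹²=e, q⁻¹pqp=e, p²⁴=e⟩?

G' = [G, G] is generated by all commutators. The generator-pair commutators are: [p, q] = p².
The subgroup they normally generate is {e, p², p⁴, p⁶, p⁸, p¹⁰, p¹², p¹⁴, p¹⁶, p¹⁸, p²⁰, p²²}, of order 12.
Check: |G/G'| = 48/12 = 4 is the order of the abelianisation.

Answer: 12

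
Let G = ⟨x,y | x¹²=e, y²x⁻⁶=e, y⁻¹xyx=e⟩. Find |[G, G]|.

G' = [G, G] is generated by all commutators. The generator-pair commutators are: [x, y] = x².
The subgroup they normally generate is {e, x², x⁴, x⁶, x⁸, x¹⁰}, of order 6.
Check: |G/G'| = 24/6 = 4 is the order of the abelianisation.

Answer: 6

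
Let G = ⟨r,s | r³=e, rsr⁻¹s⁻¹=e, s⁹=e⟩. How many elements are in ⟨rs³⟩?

|⟨rs³⟩| equals the order of rs³. Compute successive powers until reaching e:
  (rs³)¹ = rs³, (rs³)² = r²s⁶, (rs³)³ = e.
The smallest positive k with (rs³)ᵏ = e is 3, so |⟨rs³⟩| = 3.

Answer: 3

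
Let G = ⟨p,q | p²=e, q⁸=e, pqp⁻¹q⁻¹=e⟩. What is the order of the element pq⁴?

Compute successive powers until reaching e:
  (pq⁴)¹ = pq⁴, (pq⁴)² = e.
The smallest positive k with (pq⁴)ᵏ = e is 2.

Answer: 2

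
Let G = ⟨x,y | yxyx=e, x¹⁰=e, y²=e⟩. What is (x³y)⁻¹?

The order of (x³y) is 2 (smallest k with (x³y)ᵏ = e), so (x³y)⁻¹ = (x³y)¹ = x³y.
Check: (x³y) · (x³y) → (x³y) · x³ = y;   y · y = e, giving e as required.

Answer: x³y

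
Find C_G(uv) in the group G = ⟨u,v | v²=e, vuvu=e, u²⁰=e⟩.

⟨uv⟩ ⊆ C_G(uv) since powers of uv commute with uv; so |C_G(uv)| ≥ |⟨uv⟩| = 2.
By orbit–stabilizer, |C_G(uv)| = |G| / |conj. class of uv| = 40 / 10 = 4.
The 4 elements commuting with uv are {e, u¹⁰, uv, u¹¹v}.

Answer: {e, u¹⁰, uv, u¹¹v}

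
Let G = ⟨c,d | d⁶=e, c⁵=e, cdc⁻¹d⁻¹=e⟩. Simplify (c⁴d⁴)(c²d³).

Compute (c⁴d⁴) · (c²d³) by multiplying left to right and reducing via the relations at each step:
  (c⁴d⁴) · c² = cd⁴
  (cd⁴) · d³ = cd

Answer: cd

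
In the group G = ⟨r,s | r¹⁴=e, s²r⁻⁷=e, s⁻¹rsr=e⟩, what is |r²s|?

Compute successive powers until reaching e:
  (r²s)¹ = r²s, (r²s)² = r⁷, (r²s)³ = r²s⁻¹, (r²s)⁴ = e.
The smallest positive k with (r²s)ᵏ = e is 4.

Answer: 4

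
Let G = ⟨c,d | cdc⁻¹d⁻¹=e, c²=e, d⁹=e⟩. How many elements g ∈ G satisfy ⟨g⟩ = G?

G is cyclic of order 18. An element generates G iff its order is 18, and a cyclic group of order 18 has exactly φ(18) = 6 such elements.

Answer: 6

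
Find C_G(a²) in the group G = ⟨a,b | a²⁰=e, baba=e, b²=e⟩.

⟨a²⟩ ⊆ C_G(a²) since powers of a² commute with a²; so |C_G(a²)| ≥ |⟨a²⟩| = 10.
By orbit–stabilizer, |C_G(a²)| = |G| / |conj. class of a²| = 40 / 2 = 20.
The 20 elements commuting with a² are {e, a, a², a³, a⁴, a⁵, a⁶, a⁷, a⁸, a⁹, a¹⁰, a¹¹, a¹², a¹³, a¹⁴, a¹⁵, a¹⁶, a¹⁷, a¹⁸, a¹⁹}.

Answer: {e, a, a², a³, a⁴, a⁵, a⁶, a⁷, a⁸, a⁹, a¹⁰, a¹¹, a¹², a¹³, a¹⁴, a¹⁵, a¹⁶, a¹⁷, a¹⁸, a¹⁹}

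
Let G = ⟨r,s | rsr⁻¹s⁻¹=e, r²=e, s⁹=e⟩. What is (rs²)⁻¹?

The order of (rs²) is 18 (smallest k with (rs²)ᵏ = e), so (rs²)⁻¹ = (rs²)¹⁷ = rs⁷.
Check: (rs²) · (rs⁷) → (rs²) · r = s²;   (s²) · s⁷ = e, giving e as required.

Answer: rs⁷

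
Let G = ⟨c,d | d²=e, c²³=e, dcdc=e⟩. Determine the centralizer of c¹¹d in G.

⟨c¹¹d⟩ ⊆ C_G(c¹¹d) since powers of c¹¹d commute with c¹¹d; so |C_G(c¹¹d)| ≥ |⟨c¹¹d⟩| = 2.
By orbit–stabilizer, |C_G(c¹¹d)| = |G| / |conj. class of c¹¹d| = 46 / 23 = 2.
The 2 elements commuting with c¹¹d are {e, c¹¹d}.

Answer: {e, c¹¹d}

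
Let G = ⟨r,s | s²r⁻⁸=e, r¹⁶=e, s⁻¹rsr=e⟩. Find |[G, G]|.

G' = [G, G] is generated by all commutators. The generator-pair commutators are: [r, s] = r².
The subgroup they normally generate is {e, r², r⁴, r⁶, r⁸, r¹⁰, r¹², r¹⁴}, of order 8.
Check: |G/G'| = 32/8 = 4 is the order of the abelianisation.

Answer: 8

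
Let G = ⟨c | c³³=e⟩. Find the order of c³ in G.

Compute successive powers until reaching e:
  (c³)¹ = c³, (c³)² = c⁶, (c³)³ = c⁹, (c³)⁴ = c¹², (c³)⁵ = c¹⁵, (c³)⁶ = c¹⁸, (c³)⁷ = c²¹, (c³)⁸ = c²⁴, (c³)⁹ = c²⁷, (c³)¹⁰ = c³⁰, (c³)¹¹ = e.
The smallest positive k with (c³)ᵏ = e is 11.

Answer: 11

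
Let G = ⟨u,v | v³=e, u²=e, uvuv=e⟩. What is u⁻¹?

The order of u is 2 (smallest k with uᵏ = e), so u⁻¹ = u¹ = u.
Check: u · u → u · u = e, giving e as required.

Answer: u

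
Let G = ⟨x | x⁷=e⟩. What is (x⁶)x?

Compute (x⁶) · x by multiplying left to right and reducing via the relations at each step:
  (x⁶) · x = e

Answer: e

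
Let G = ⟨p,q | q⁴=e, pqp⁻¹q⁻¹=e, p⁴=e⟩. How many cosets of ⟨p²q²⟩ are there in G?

First find ord(p²q²) by computing successive powers:
  (p²q²)¹ = p²q², (p²q²)² = e.
So |⟨p²q²⟩| = ord(p²q²) = 2. With |G| = 16, by Lagrange [G : ⟨p²q²⟩] = 16/2 = 8.

Answer: 8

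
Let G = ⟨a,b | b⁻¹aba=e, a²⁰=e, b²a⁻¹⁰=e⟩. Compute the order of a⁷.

Compute successive powers until reaching e:
  (a⁷)¹ = a⁷, (a⁷)² = a¹⁴, (a⁷)³ = a, (a⁷)⁴ = a⁸, (a⁷)⁵ = a¹⁵, (a⁷)⁶ = a², (a⁷)⁷ = a⁹, (a⁷)⁸ = a¹⁶, (a⁷)⁹ = a³, (a⁷)¹⁰ = a¹⁰, (a⁷)¹¹ = a¹⁷, (a⁷)¹² = a⁴, (a⁷)¹³ = a¹¹, (a⁷)¹⁴ = a¹⁸, (a⁷)¹⁵ = a⁵, (a⁷)¹⁶ = a¹², (a⁷)¹⁷ = a¹⁹, (a⁷)¹⁸ = a⁶, (a⁷)¹⁹ = a¹³, (a⁷)²⁰ = e.
The smallest positive k with (a⁷)ᵏ = e is 20.

Answer: 20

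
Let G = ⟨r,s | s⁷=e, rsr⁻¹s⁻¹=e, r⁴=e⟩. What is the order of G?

Enumerate words in the generators, reducing via the relations: the distinct elements are
  {e, r, s, rs, r², r³, s², s³, s⁴, s⁵, s⁶, rs², rs³, rs⁴, rs⁵, rs⁶, r²s, r³s, r²s², r²s³, r²s⁴, r²s⁵, r²s⁶, r³s², r³s³, r³s⁴, r³s⁵, r³s⁶}.
No further products give new elements, so |G| = 28.

Answer: 28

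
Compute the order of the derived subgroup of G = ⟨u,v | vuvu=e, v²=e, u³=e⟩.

G' = [G, G] is generated by all commutators. The generator-pair commutators are: [u, v] = u².
The subgroup they normally generate is {e, u, u²}, of order 3.
Check: |G/G'| = 6/3 = 2 is the order of the abelianisation.

Answer: 3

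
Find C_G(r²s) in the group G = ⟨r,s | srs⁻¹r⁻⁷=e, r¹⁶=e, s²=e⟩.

⟨r²s⟩ ⊆ C_G(r²s) since powers of r²s commute with r²s; so |C_G(r²s)| ≥ |⟨r²s⟩| = 2.
By orbit–stabilizer, |C_G(r²s)| = |G| / |conj. class of r²s| = 32 / 8 = 4.
The 4 elements commuting with r²s are {e, r⁸, r²s, r¹⁰s}.

Answer: {e, r⁸, r²s, r¹⁰s}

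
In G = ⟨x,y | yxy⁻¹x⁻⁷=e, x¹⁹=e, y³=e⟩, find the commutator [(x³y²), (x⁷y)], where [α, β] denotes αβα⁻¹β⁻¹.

[(x³y²), (x⁷y)] = (x³y²)·(x⁷y)·(x³y²)⁻¹·(x⁷y)⁻¹.
  (x³y²) · (x⁷y) = x⁴
  (x⁴) · (x¹⁷y) = x²y
  (x²y) · (x¹⁸y²) = x¹⁴

Answer: x¹⁴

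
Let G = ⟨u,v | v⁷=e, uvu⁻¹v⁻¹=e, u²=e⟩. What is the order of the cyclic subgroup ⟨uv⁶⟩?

|⟨uv⁶⟩| equals the order of uv⁶. Compute successive powers until reaching e:
  (uv⁶)¹ = uv⁶, (uv⁶)² = v⁵, (uv⁶)³ = uv⁴, (uv⁶)⁴ = v³, (uv⁶)⁵ = uv², (uv⁶)⁶ = v, (uv⁶)⁷ = u, (uv⁶)⁸ = v⁶, (uv⁶)⁹ = uv⁵, (uv⁶)¹⁰ = v⁴, (uv⁶)¹¹ = uv³, (uv⁶)¹² = v², (uv⁶)¹³ = uv, (uv⁶)¹⁴ = e.
The smallest positive k with (uv⁶)ᵏ = e is 14, so |⟨uv⁶⟩| = 14.

Answer: 14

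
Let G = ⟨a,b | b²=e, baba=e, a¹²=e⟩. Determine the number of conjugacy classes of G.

The conjugacy classes (representative and size) are:
  [e] (size 1), [a¹¹] (size 2), [a²] (size 2), [a⁹] (size 2), [a⁴] (size 2), [a⁵] (size 2), [a⁶] (size 1), [b] (size 6), [ab] (size 6).
Class equation: 1 + 2 + 2 + 2 + 2 + 2 + 1 + 6 + 6 = 24 = |G|. So G has 9 conjugacy classes.

Answer: 9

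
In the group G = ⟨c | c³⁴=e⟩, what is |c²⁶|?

Compute successive powers until reaching e:
  (c²⁶)¹ = c²⁶, (c²⁶)² = c¹⁸, (c²⁶)³ = c¹⁰, (c²⁶)⁴ = c², (c²⁶)⁵ = c²⁸, (c²⁶)⁶ = c²⁰, (c²⁶)⁷ = c¹², (c²⁶)⁸ = c⁴, (c²⁶)⁹ = c³⁰, (c²⁶)¹⁰ = c²², (c²⁶)¹¹ = c¹⁴, (c²⁶)¹² = c⁶, (c²⁶)¹³ = c³², (c²⁶)¹⁴ = c²⁴, (c²⁶)¹⁵ = c¹⁶, (c²⁶)¹⁶ = c⁸, (c²⁶)¹⁷ = e.
The smallest positive k with (c²⁶)ᵏ = e is 17.

Answer: 17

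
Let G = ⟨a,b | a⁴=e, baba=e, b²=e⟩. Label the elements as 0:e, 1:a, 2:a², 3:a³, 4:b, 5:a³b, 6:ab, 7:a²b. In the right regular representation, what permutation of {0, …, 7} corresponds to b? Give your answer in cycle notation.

(0 4)(1 6)(2 7)(3 5)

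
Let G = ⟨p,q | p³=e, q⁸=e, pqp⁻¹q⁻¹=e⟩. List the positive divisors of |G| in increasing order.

|G| = 24 = 2³ · 3. By Lagrange's theorem the order of any subgroup divides 24; the divisors of 24 are 1, 2, 3, 4, 6, 8, 12, 24.

Answer: 1, 2, 3, 4, 6, 8, 12, 24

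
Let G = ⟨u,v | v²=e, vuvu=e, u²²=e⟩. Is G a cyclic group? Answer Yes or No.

Every cyclic group is abelian. But u·v = uv while v·u = u²¹v, so u·v ≠ v·u and G is not abelian. Hence G is not cyclic.

Answer: No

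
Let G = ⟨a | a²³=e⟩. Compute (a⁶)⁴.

Compute successive powers of (a⁶), reducing at each step:
  (a⁶)²: (a⁶) · a⁶ = a¹²
  (a⁶)³: (a¹²) · a⁶ = a¹⁸
  (a⁶)⁴: (a¹⁸) · a⁶ = a

Answer: a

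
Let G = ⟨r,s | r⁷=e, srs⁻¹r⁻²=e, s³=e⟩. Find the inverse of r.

The order of r is 7 (smallest k with rᵏ = e), so r⁻¹ = r⁶ = r⁶.
Check: r · (r⁶) → r · r⁶ = e, giving e as required.

Answer: r⁶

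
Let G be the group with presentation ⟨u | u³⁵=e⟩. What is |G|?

G is generated by a single element, so G is cyclic. The relator gives u³⁵ = e and no smaller power is forced to be e, so the 35 powers {e, u, u², u³, u⁴, u⁵, u⁶, u⁷, u⁸, u⁹, u²², u²³, u²¹, u²⁰, u²⁴, u²⁵, u²⁶, u²⁷, u²⁸, u²⁹, u³², u³³, u³¹, u³⁰, u³⁴, u¹², u¹³, u¹¹, u¹⁰, u¹⁴, u¹⁵, u¹⁶, u¹⁷, u¹⁸, u¹⁹} are distinct. Hence |G| = 35.

Answer: 35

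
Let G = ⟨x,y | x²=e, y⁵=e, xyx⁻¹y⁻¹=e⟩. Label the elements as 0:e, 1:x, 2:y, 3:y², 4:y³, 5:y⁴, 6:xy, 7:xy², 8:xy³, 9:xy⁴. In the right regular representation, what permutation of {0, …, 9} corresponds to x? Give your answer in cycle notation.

(0 1)(2 6)(3 7)(4 8)(5 9)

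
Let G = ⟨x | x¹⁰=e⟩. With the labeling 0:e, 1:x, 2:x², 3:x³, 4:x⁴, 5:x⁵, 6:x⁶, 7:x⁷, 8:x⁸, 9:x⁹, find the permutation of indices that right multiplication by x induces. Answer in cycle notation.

(0 1 2 3 4 5 6 7 8 9)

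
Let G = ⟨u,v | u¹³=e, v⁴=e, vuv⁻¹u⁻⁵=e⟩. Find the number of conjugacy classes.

The conjugacy classes (representative and size) are:
  [e] (size 1), [u] (size 4), [u²] (size 4), [u⁹] (size 4), [u¹²v] (size 13), [u⁴v²] (size 13), [u¹²v³] (size 13).
Class equation: 1 + 4 + 4 + 4 + 13 + 13 + 13 = 52 = |G|. So G has 7 conjugacy classes.

Answer: 7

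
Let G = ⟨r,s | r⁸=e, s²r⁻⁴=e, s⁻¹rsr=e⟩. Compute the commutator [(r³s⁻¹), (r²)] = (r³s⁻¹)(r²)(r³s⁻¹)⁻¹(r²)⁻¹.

[(r³s⁻¹), (r²)] = (r³s⁻¹)·(r²)·(r³s⁻¹)⁻¹·(r²)⁻¹.
  (r³s⁻¹) · (r²) = rs⁻¹
  (rs⁻¹) · (r³s) = r⁶
  (r⁶) · (r⁶) = r⁴

Answer: r⁴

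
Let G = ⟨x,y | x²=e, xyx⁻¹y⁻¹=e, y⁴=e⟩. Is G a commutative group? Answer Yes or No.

Each pair of generators commutes: x·y = xy = y·x. Since the generators pairwise commute, every element of G commutes with every other, so G is abelian.

Answer: Yes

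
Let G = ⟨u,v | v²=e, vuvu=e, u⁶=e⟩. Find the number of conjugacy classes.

The conjugacy classes (representative and size) are:
  [e] (size 1), [u⁵] (size 2), [u⁴] (size 2), [u³] (size 1), [v] (size 3), [u³v] (size 3).
Class equation: 1 + 2 + 2 + 1 + 3 + 3 = 12 = |G|. So G has 6 conjugacy classes.

Answer: 6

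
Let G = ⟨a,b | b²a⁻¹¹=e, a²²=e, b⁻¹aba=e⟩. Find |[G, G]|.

G' = [G, G] is generated by all commutators. The generator-pair commutators are: [a, b] = a².
The subgroup they normally generate is {e, a², a⁴, a⁶, a⁸, a¹⁰, a¹², a¹⁴, a¹⁶, a¹⁸, a²⁰}, of order 11.
Check: |G/G'| = 44/11 = 4 is the order of the abelianisation.

Answer: 11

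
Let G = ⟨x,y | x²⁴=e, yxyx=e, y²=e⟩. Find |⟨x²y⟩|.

|⟨x²y⟩| equals the order of x²y. Compute successive powers until reaching e:
  (x²y)¹ = x²y, (x²y)² = e.
The smallest positive k with (x²y)ᵏ = e is 2, so |⟨x²y⟩| = 2.

Answer: 2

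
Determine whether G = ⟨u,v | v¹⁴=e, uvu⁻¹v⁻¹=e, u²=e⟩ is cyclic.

|G| = 28, but the maximum element order in G is 14 < 28. No single element generates all of G, so G is not cyclic.

Answer: No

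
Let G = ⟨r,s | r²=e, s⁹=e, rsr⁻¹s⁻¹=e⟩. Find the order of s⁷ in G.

Compute successive powers until reaching e:
  (s⁷)¹ = s⁷, (s⁷)² = s⁵, (s⁷)³ = s³, (s⁷)⁴ = s, (s⁷)⁵ = s⁸, (s⁷)⁶ = s⁶, (s⁷)⁷ = s⁴, (s⁷)⁸ = s², (s⁷)⁹ = e.
The smallest positive k with (s⁷)ᵏ = e is 9.

Answer: 9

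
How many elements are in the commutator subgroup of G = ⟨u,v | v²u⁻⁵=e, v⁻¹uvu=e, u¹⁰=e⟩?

G' = [G, G] is generated by all commutators. The generator-pair commutators are: [u, v] = u².
The subgroup they normally generate is {e, u², u⁴, u⁶, u⁸}, of order 5.
Check: |G/G'| = 20/5 = 4 is the order of the abelianisation.

Answer: 5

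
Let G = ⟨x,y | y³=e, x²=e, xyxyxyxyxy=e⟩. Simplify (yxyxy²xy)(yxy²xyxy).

Compute (yxyxy²xy) · (yxy²xyxy) by multiplying left to right and reducing via the relations at each step:
  (yxyxy²xy) · y = yxyxy²xy²
  (yxyxy²xy²) · x = yxy²xyxy
  (yxy²xyxy) · y² = yxy²xyx
  (yxy²xyx) · x = yxy²xy
  (yxy²xy) · y = yxy²xy²
  (yxy²xy²) · x = y²xyxy
  (y²xyxy) · y = y²xyxy²

Answer: y²xyxy²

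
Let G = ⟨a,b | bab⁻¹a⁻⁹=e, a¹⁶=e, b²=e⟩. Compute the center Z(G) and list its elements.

An element z ∈ Z(G) iff z commutes with every generator.
For example a² is central: (a²)·a = a³ = a·(a²); (a²)·b = a²b = b·(a²).
Whereas a ∉ Z(G) since a·b = ab ≠ a⁹b = b·a.
Checking each of the 32 elements this way gives Z(G) = {e, a², a⁴, a⁶, a⁸, a¹⁰, a¹², a¹⁴}, of order 8.

Answer: {e, a², a⁴, a⁶, a⁸, a¹⁰, a¹², a¹⁴}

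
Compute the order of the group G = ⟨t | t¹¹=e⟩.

G is generated by a single element, so G is cyclic. The relator gives t¹¹ = e and no smaller power is forced to be e, so the 11 powers {e, t, t², t³, t⁴, t⁵, t⁶, t⁷, t⁸, t⁹, t¹⁰} are distinct. Hence |G| = 11.

Answer: 11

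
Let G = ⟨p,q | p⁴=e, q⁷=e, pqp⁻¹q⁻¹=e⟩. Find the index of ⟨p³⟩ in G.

First find ord(p³) by computing successive powers:
  (p³)¹ = p³, (p³)² = p², (p³)³ = p, (p³)⁴ = e.
So |⟨p³⟩| = ord(p³) = 4. With |G| = 28, by Lagrange [G : ⟨p³⟩] = 28/4 = 7.

Answer: 7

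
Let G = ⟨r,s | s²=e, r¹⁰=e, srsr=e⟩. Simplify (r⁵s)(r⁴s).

Compute (r⁵s) · (r⁴s) by multiplying left to right and reducing via the relations at each step:
  (r⁵s) · r⁴ = rs
  (rs) · s = r

Answer: r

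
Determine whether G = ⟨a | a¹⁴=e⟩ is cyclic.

|G| = 14. The element a has order 14 (its powers give 14 distinct elements), so ⟨a⟩ = G and G is cyclic.

Answer: Yes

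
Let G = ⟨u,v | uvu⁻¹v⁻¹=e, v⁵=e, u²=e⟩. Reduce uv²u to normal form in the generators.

Multiply left to right, reducing at each step:
  u · v² = uv²
  (uv²) · u = v²

Answer: v²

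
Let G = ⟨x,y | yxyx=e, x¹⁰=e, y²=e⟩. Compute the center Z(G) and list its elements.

An element z ∈ Z(G) iff z commutes with every generator.
For example x⁵ is central: (x⁵)·x = x⁶ = x·(x⁵); (x⁵)·y = x⁵y = y·(x⁵).
Whereas x ∉ Z(G) since x·y = xy ≠ x⁹y = y·x.
Checking each of the 20 elements this way gives Z(G) = {e, x⁵}, of order 2.

Answer: {e, x⁵}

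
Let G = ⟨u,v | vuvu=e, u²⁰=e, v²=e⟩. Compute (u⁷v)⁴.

Compute successive powers of (u⁷v), reducing at each step:
  (u⁷v)²: (u⁷v) · u⁷ = v;   v · v = e
  (u⁷v)³: e · u⁷ = u⁷;   (u⁷) · v = u⁷v
  (u⁷v)⁴: (u⁷v) · u⁷ = v;   v · v = e

Answer: e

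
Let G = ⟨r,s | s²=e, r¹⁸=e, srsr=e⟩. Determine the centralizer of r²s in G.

⟨r²s⟩ ⊆ C_G(r²s) since powers of r²s commute with r²s; so |C_G(r²s)| ≥ |⟨r²s⟩| = 2.
By orbit–stabilizer, |C_G(r²s)| = |G| / |conj. class of r²s| = 36 / 9 = 4.
The 4 elements commuting with r²s are {e, r⁹, r²s, r¹¹s}.

Answer: {e, r⁹, r²s, r¹¹s}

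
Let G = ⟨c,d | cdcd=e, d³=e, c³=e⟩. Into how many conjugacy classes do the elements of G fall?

The conjugacy classes (representative and size) are:
  [e] (size 1), [dc²] (size 4), [d²c] (size 4), [c²d²] (size 3).
Class equation: 1 + 4 + 4 + 3 = 12 = |G|. So G has 4 conjugacy classes.

Answer: 4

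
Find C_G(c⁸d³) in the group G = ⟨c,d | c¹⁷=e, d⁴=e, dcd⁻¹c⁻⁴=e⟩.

⟨c⁸d³⟩ ⊆ C_G(c⁸d³) since powers of c⁸d³ commute with c⁸d³; so |C_G(c⁸d³)| ≥ |⟨c⁸d³⟩| = 4.
By orbit–stabilizer, |C_G(c⁸d³)| = |G| / |conj. class of c⁸d³| = 68 / 17 = 4.
The 4 elements commuting with c⁸d³ are {e, c²d, c⁸d³, c¹⁰d²}.

Answer: {e, c²d, c⁸d³, c¹⁰d²}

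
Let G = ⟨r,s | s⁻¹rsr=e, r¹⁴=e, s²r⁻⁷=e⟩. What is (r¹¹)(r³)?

Compute (r¹¹) · (r³) by multiplying left to right and reducing via the relations at each step:
  (r¹¹) · r³ = e

Answer: e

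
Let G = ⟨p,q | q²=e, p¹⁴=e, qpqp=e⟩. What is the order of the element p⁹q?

Compute successive powers until reaching e:
  (p⁹q)¹ = p⁹q, (p⁹q)² = e.
The smallest positive k with (p⁹q)ᵏ = e is 2.

Answer: 2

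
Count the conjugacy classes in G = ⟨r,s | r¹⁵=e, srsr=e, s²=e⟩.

The conjugacy classes (representative and size) are:
  [e] (size 1), [r¹⁴] (size 2), [r²] (size 2), [r³] (size 2), [r⁴] (size 2), [r¹⁰] (size 2), [r⁹] (size 2), [r⁷] (size 2), [r¹³s] (size 15).
Class equation: 1 + 2 + 2 + 2 + 2 + 2 + 2 + 2 + 15 = 30 = |G|. So G has 9 conjugacy classes.

Answer: 9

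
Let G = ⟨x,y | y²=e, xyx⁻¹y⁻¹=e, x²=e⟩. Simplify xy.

Compute x · y by multiplying left to right and reducing via the relations at each step:
  x · y = xy

Answer: xy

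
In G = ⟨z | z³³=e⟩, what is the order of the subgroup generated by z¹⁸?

|⟨z¹⁸⟩| equals the order of z¹⁸. Compute successive powers until reaching e:
  (z¹⁸)¹ = z¹⁸, (z¹⁸)² = z³, (z¹⁸)³ = z²¹, (z¹⁸)⁴ = z⁶, (z¹⁸)⁵ = z²⁴, (z¹⁸)⁶ = z⁹, (z¹⁸)⁷ = z²⁷, (z¹⁸)⁸ = z¹², (z¹⁸)⁹ = z³⁰, (z¹⁸)¹⁰ = z¹⁵, (z¹⁸)¹¹ = e.
The smallest positive k with (z¹⁸)ᵏ = e is 11, so |⟨z¹⁸⟩| = 11.

Answer: 11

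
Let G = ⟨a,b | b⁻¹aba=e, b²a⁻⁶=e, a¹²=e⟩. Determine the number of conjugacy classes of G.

The conjugacy classes (representative and size) are:
  [e] (size 1), [a¹¹] (size 2), [a²] (size 2), [a⁹] (size 2), [a⁴] (size 2), [a⁵] (size 2), [a⁶] (size 1), [a²b] (size 6), [ab] (size 6).
Class equation: 1 + 2 + 2 + 2 + 2 + 2 + 1 + 6 + 6 = 24 = |G|. So G has 9 conjugacy classes.

Answer: 9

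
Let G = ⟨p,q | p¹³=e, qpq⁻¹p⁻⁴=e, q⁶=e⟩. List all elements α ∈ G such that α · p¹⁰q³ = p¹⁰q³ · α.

⟨p¹⁰q³⟩ ⊆ C_G(p¹⁰q³) since powers of p¹⁰q³ commute with p¹⁰q³; so |C_G(p¹⁰q³)| ≥ |⟨p¹⁰q³⟩| = 2.
By orbit–stabilizer, |C_G(p¹⁰q³)| = |G| / |conj. class of p¹⁰q³| = 78 / 13 = 6.
The 6 elements commuting with p¹⁰q³ are {e, p³q², p⁷q⁵, p¹¹q, p¹⁰q³, p¹²q⁴}.

Answer: {e, p³q², p⁷q⁵, p¹¹q, p¹⁰q³, p¹²q⁴}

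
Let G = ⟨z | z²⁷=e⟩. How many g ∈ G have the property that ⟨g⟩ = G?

G is cyclic of order 27. An element generates G iff its order is 27, and a cyclic group of order 27 has exactly φ(27) = 18 such elements.

Answer: 18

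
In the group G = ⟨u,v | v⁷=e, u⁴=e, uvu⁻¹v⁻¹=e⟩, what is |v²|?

Compute successive powers until reaching e:
  (v²)¹ = v², (v²)² = v⁴, (v²)³ = v⁶, (v²)⁴ = v, (v²)⁵ = v³, (v²)⁶ = v⁵, (v²)⁷ = e.
The smallest positive k with (v²)ᵏ = e is 7.

Answer: 7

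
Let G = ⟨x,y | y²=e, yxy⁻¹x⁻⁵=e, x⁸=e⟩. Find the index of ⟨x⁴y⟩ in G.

First find ord(x⁴y) by computing successive powers:
  (x⁴y)¹ = x⁴y, (x⁴y)² = e.
So |⟨x⁴y⟩| = ord(x⁴y) = 2. With |G| = 16, by Lagrange [G : ⟨x⁴y⟩] = 16/2 = 8.

Answer: 8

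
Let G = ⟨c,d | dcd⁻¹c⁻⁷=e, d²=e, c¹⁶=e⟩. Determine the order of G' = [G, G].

G' = [G, G] is generated by all commutators. The generator-pair commutators are: [c, d] = c¹⁰.
The subgroup they normally generate is {e, c², c⁴, c⁶, c⁸, c¹⁰, c¹², c¹⁴}, of order 8.
Check: |G/G'| = 32/8 = 4 is the order of the abelianisation.

Answer: 8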